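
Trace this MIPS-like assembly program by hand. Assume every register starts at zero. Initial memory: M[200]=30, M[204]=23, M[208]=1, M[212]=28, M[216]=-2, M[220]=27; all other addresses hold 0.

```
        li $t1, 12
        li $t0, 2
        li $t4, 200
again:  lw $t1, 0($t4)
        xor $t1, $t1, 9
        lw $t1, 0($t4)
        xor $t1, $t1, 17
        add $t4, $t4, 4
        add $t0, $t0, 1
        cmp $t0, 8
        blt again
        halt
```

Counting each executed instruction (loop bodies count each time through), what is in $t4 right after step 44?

220

li $t1, 12 → $t1=12
li $t0, 2 → $t0=2
li $t4, 200 → $t4=200
lw $t1, 0($t4) → $t1=M[200]=30
xor $t1, $t1, 9 → $t1=30^9=23
lw $t1, 0($t4) → $t1=M[200]=30
xor $t1, $t1, 17 → $t1=30^17=15
add $t4, $t4, 4 → $t4=200+4=204
add $t0, $t0, 1 → $t0=2+1=3
cmp $t0, 8  (cmp 3,8)
blt again: taken
lw $t1, 0($t4) → $t1=M[204]=23
xor $t1, $t1, 9 → $t1=23^9=30
lw $t1, 0($t4) → $t1=M[204]=23
xor $t1, $t1, 17 → $t1=23^17=6
add $t4, $t4, 4 → $t4=204+4=208
add $t0, $t0, 1 → $t0=3+1=4
cmp $t0, 8  (cmp 4,8)
blt again: taken
lw $t1, 0($t4) → $t1=M[208]=1
xor $t1, $t1, 9 → $t1=1^9=8
lw $t1, 0($t4) → $t1=M[208]=1
xor $t1, $t1, 17 → $t1=1^17=16
add $t4, $t4, 4 → $t4=208+4=212
add $t0, $t0, 1 → $t0=4+1=5
cmp $t0, 8  (cmp 5,8)
blt again: taken
lw $t1, 0($t4) → $t1=M[212]=28
xor $t1, $t1, 9 → $t1=28^9=21
lw $t1, 0($t4) → $t1=M[212]=28
xor $t1, $t1, 17 → $t1=28^17=13
add $t4, $t4, 4 → $t4=212+4=216
add $t0, $t0, 1 → $t0=5+1=6
cmp $t0, 8  (cmp 6,8)
blt again: taken
lw $t1, 0($t4) → $t1=M[216]=-2
xor $t1, $t1, 9 → $t1=(-2)^9=-9
lw $t1, 0($t4) → $t1=M[216]=-2
xor $t1, $t1, 17 → $t1=(-2)^17=-17
add $t4, $t4, 4 → $t4=216+4=220
add $t0, $t0, 1 → $t0=6+1=7
cmp $t0, 8  (cmp 7,8)
blt again: taken
lw $t1, 0($t4) → $t1=M[220]=27
After step 44: $t4 = 220.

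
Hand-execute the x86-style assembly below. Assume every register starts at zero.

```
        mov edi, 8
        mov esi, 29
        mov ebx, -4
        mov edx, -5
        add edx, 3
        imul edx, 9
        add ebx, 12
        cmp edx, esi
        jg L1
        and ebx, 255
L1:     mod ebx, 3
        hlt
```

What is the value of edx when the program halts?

-18

edi=8
esi=29
ebx=-4
edx=-5
edx=(-5)+3=-2
edx=(-2)*9=-18
ebx=(-4)+12=8
cmp edx, esi  (cmp -18,29)
jg L1: not taken
ebx=8&255=8
ebx=8%3=2
halt.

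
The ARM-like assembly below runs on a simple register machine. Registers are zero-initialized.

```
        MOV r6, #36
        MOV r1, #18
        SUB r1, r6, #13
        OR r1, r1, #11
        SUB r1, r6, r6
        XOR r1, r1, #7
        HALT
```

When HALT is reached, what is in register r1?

after MOV r6, #36: r6=36
after MOV r1, #18: r1=18
after SUB r1, r6, #13: r1=36-13=23
after OR r1, r1, #11: r1=23|11=31
after SUB r1, r6, r6: r1=36-36=0
after XOR r1, r1, #7: r1=0^7=7
halt.

7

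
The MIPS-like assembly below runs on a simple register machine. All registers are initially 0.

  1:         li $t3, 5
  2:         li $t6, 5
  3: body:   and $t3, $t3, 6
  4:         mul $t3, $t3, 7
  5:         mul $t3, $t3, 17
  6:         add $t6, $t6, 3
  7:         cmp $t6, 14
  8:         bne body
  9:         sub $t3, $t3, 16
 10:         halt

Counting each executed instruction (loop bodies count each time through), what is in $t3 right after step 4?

$t3=5
$t6=5
$t3=5&6=4
$t3=4*7=28
After step 4: $t3 = 28.

28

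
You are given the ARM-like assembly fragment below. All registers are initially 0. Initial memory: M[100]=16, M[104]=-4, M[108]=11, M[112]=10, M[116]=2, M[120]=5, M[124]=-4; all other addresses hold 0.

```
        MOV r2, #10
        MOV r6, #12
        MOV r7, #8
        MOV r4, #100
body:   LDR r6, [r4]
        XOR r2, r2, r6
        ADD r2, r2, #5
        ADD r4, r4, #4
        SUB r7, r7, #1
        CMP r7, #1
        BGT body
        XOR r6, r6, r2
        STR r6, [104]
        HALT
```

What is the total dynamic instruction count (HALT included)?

MOV r2, #10 → r2=10
MOV r6, #12 → r6=12
MOV r7, #8 → r7=8
MOV r4, #100 → r4=100
LDR r6, [r4] → r6=M[100]=16
XOR r2, r2, r6 → r2=10^16=26
ADD r2, r2, #5 → r2=26+5=31
ADD r4, r4, #4 → r4=100+4=104
SUB r7, r7, #1 → r7=8-1=7
CMP r7, #1  (cmp 7,1)
BGT body: taken
LDR r6, [r4] → r6=M[104]=-4
XOR r2, r2, r6 → r2=31^(-4)=-29
ADD r2, r2, #5 → r2=(-29)+5=-24
ADD r4, r4, #4 → r4=104+4=108
SUB r7, r7, #1 → r7=7-1=6
CMP r7, #1  (cmp 6,1)
BGT body: taken
LDR r6, [r4] → r6=M[108]=11
XOR r2, r2, r6 → r2=(-24)^11=-29
ADD r2, r2, #5 → r2=(-29)+5=-24
ADD r4, r4, #4 → r4=108+4=112
SUB r7, r7, #1 → r7=6-1=5
CMP r7, #1  (cmp 5,1)
BGT body: taken
LDR r6, [r4] → r6=M[112]=10
XOR r2, r2, r6 → r2=(-24)^10=-30
ADD r2, r2, #5 → r2=(-30)+5=-25
ADD r4, r4, #4 → r4=112+4=116
SUB r7, r7, #1 → r7=5-1=4
CMP r7, #1  (cmp 4,1)
BGT body: taken
LDR r6, [r4] → r6=M[116]=2
XOR r2, r2, r6 → r2=(-25)^2=-27
ADD r2, r2, #5 → r2=(-27)+5=-22
ADD r4, r4, #4 → r4=116+4=120
SUB r7, r7, #1 → r7=4-1=3
CMP r7, #1  (cmp 3,1)
BGT body: taken
LDR r6, [r4] → r6=M[120]=5
XOR r2, r2, r6 → r2=(-22)^5=-17
ADD r2, r2, #5 → r2=(-17)+5=-12
ADD r4, r4, #4 → r4=120+4=124
SUB r7, r7, #1 → r7=3-1=2
CMP r7, #1  (cmp 2,1)
BGT body: taken
LDR r6, [r4] → r6=M[124]=-4
XOR r2, r2, r6 → r2=(-12)^(-4)=8
ADD r2, r2, #5 → r2=8+5=13
ADD r4, r4, #4 → r4=124+4=128
SUB r7, r7, #1 → r7=2-1=1
CMP r7, #1  (cmp 1,1)
BGT body: not taken
XOR r6, r6, r2 → r6=(-4)^13=-15
STR r6, [104] → M[104]=-15
halt.
Total executed instructions: 56.

56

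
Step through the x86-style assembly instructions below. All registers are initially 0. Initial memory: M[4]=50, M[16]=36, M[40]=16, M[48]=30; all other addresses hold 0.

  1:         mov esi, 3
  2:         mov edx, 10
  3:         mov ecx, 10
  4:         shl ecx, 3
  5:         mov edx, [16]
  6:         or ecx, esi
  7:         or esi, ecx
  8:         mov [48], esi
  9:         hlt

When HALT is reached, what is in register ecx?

83

esi=3
edx=10
ecx=10
ecx=10<<3=80
edx=M[16]=36
ecx=80|3=83
esi=3|83=83
mov [48], esi → M[48]=83
halt.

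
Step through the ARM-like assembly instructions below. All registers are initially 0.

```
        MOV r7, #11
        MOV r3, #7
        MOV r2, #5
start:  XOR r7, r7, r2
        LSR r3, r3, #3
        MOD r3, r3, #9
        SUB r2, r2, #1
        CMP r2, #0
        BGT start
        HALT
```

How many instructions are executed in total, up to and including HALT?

34

after MOV r7, #11: r7=11
after MOV r3, #7: r3=7
after MOV r2, #5: r2=5
after XOR r7, r7, r2: r7=11^5=14
after LSR r3, r3, #3: r3=7>>3=0
after MOD r3, r3, #9: r3=0%9=0
after SUB r2, r2, #1: r2=5-1=4
CMP r2, #0  (cmp 4,0)
BGT start: taken
after XOR r7, r7, r2: r7=14^4=10
after LSR r3, r3, #3: r3=0>>3=0
after MOD r3, r3, #9: r3=0%9=0
after SUB r2, r2, #1: r2=4-1=3
CMP r2, #0  (cmp 3,0)
BGT start: taken
after XOR r7, r7, r2: r7=10^3=9
after LSR r3, r3, #3: r3=0>>3=0
after MOD r3, r3, #9: r3=0%9=0
after SUB r2, r2, #1: r2=3-1=2
CMP r2, #0  (cmp 2,0)
BGT start: taken
after XOR r7, r7, r2: r7=9^2=11
after LSR r3, r3, #3: r3=0>>3=0
after MOD r3, r3, #9: r3=0%9=0
after SUB r2, r2, #1: r2=2-1=1
CMP r2, #0  (cmp 1,0)
BGT start: taken
after XOR r7, r7, r2: r7=11^1=10
after LSR r3, r3, #3: r3=0>>3=0
after MOD r3, r3, #9: r3=0%9=0
after SUB r2, r2, #1: r2=1-1=0
CMP r2, #0  (cmp 0,0)
BGT start: not taken
halt.
Total executed instructions: 34.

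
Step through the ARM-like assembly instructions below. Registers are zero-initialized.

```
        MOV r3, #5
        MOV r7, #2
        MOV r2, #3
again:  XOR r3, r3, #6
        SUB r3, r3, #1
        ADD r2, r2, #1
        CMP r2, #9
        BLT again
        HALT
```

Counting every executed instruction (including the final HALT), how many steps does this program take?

34

r3=5
r7=2
r2=3
r3=5^6=3
r3=3-1=2
r2=3+1=4
CMP r2, #9  (cmp 4,9)
BLT again: taken
r3=2^6=4
r3=4-1=3
r2=4+1=5
CMP r2, #9  (cmp 5,9)
BLT again: taken
r3=3^6=5
r3=5-1=4
r2=5+1=6
CMP r2, #9  (cmp 6,9)
BLT again: taken
r3=4^6=2
r3=2-1=1
r2=6+1=7
CMP r2, #9  (cmp 7,9)
BLT again: taken
r3=1^6=7
r3=7-1=6
r2=7+1=8
CMP r2, #9  (cmp 8,9)
BLT again: taken
r3=6^6=0
r3=0-1=-1
r2=8+1=9
CMP r2, #9  (cmp 9,9)
BLT again: not taken
halt.
Total executed instructions: 34.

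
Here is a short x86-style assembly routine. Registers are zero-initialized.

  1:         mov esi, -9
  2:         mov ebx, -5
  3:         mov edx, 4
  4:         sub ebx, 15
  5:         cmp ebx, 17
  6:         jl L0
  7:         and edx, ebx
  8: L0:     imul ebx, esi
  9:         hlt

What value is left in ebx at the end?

mov esi, -9 → esi=-9
mov ebx, -5 → ebx=-5
mov edx, 4 → edx=4
sub ebx, 15 → ebx=(-5)-15=-20
cmp ebx, 17  (cmp -20,17)
jl L0: taken
imul ebx, esi → ebx=(-20)*(-9)=180
halt.

180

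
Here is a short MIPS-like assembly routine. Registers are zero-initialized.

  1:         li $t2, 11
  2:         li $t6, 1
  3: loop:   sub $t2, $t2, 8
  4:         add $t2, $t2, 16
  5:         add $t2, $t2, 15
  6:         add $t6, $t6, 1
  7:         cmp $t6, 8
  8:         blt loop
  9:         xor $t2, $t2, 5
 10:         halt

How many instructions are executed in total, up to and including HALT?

after li $t2, 11: $t2=11
after li $t6, 1: $t6=1
after sub $t2, $t2, 8: $t2=11-8=3
after add $t2, $t2, 16: $t2=3+16=19
after add $t2, $t2, 15: $t2=19+15=34
after add $t6, $t6, 1: $t6=1+1=2
cmp $t6, 8  (cmp 2,8)
blt loop: taken
after sub $t2, $t2, 8: $t2=34-8=26
after add $t2, $t2, 16: $t2=26+16=42
after add $t2, $t2, 15: $t2=42+15=57
after add $t6, $t6, 1: $t6=2+1=3
cmp $t6, 8  (cmp 3,8)
blt loop: taken
after sub $t2, $t2, 8: $t2=57-8=49
after add $t2, $t2, 16: $t2=49+16=65
after add $t2, $t2, 15: $t2=65+15=80
after add $t6, $t6, 1: $t6=3+1=4
cmp $t6, 8  (cmp 4,8)
blt loop: taken
after sub $t2, $t2, 8: $t2=80-8=72
after add $t2, $t2, 16: $t2=72+16=88
after add $t2, $t2, 15: $t2=88+15=103
after add $t6, $t6, 1: $t6=4+1=5
cmp $t6, 8  (cmp 5,8)
blt loop: taken
after sub $t2, $t2, 8: $t2=103-8=95
after add $t2, $t2, 16: $t2=95+16=111
after add $t2, $t2, 15: $t2=111+15=126
after add $t6, $t6, 1: $t6=5+1=6
cmp $t6, 8  (cmp 6,8)
blt loop: taken
after sub $t2, $t2, 8: $t2=126-8=118
after add $t2, $t2, 16: $t2=118+16=134
after add $t2, $t2, 15: $t2=134+15=149
after add $t6, $t6, 1: $t6=6+1=7
cmp $t6, 8  (cmp 7,8)
blt loop: taken
after sub $t2, $t2, 8: $t2=149-8=141
after add $t2, $t2, 16: $t2=141+16=157
after add $t2, $t2, 15: $t2=157+15=172
after add $t6, $t6, 1: $t6=7+1=8
cmp $t6, 8  (cmp 8,8)
blt loop: not taken
after xor $t2, $t2, 5: $t2=172^5=169
halt.
Total executed instructions: 46.

46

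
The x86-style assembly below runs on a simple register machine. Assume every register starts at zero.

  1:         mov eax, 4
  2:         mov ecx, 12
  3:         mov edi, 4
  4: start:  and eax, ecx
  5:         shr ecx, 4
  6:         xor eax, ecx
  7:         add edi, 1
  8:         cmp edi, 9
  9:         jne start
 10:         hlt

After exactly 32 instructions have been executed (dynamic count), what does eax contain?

mov eax, 4 → eax=4
mov ecx, 12 → ecx=12
mov edi, 4 → edi=4
and eax, ecx → eax=4&12=4
shr ecx, 4 → ecx=12>>4=0
xor eax, ecx → eax=4^0=4
add edi, 1 → edi=4+1=5
cmp edi, 9  (cmp 5,9)
jne start: taken
and eax, ecx → eax=4&0=0
shr ecx, 4 → ecx=0>>4=0
xor eax, ecx → eax=0^0=0
add edi, 1 → edi=5+1=6
cmp edi, 9  (cmp 6,9)
jne start: taken
and eax, ecx → eax=0&0=0
shr ecx, 4 → ecx=0>>4=0
xor eax, ecx → eax=0^0=0
add edi, 1 → edi=6+1=7
cmp edi, 9  (cmp 7,9)
jne start: taken
and eax, ecx → eax=0&0=0
shr ecx, 4 → ecx=0>>4=0
xor eax, ecx → eax=0^0=0
add edi, 1 → edi=7+1=8
cmp edi, 9  (cmp 8,9)
jne start: taken
and eax, ecx → eax=0&0=0
shr ecx, 4 → ecx=0>>4=0
xor eax, ecx → eax=0^0=0
add edi, 1 → edi=8+1=9
cmp edi, 9  (cmp 9,9)
After step 32: eax = 0.

0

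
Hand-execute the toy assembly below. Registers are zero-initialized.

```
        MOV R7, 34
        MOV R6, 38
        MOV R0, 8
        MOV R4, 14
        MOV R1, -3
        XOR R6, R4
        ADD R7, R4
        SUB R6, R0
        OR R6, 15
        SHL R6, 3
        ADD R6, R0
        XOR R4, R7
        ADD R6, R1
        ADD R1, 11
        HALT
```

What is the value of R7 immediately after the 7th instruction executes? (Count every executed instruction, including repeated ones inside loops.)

R7=34
R6=38
R0=8
R4=14
R1=-3
R6=38^14=40
R7=34+14=48
After step 7: R7 = 48.

48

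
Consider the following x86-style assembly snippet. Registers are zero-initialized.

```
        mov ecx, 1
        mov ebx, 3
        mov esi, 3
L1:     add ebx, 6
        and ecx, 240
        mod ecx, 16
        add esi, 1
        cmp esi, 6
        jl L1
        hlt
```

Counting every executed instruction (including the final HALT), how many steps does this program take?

22

mov ecx, 1 → ecx=1
mov ebx, 3 → ebx=3
mov esi, 3 → esi=3
add ebx, 6 → ebx=3+6=9
and ecx, 240 → ecx=1&240=0
mod ecx, 16 → ecx=0%16=0
add esi, 1 → esi=3+1=4
cmp esi, 6  (cmp 4,6)
jl L1: taken
add ebx, 6 → ebx=9+6=15
and ecx, 240 → ecx=0&240=0
mod ecx, 16 → ecx=0%16=0
add esi, 1 → esi=4+1=5
cmp esi, 6  (cmp 5,6)
jl L1: taken
add ebx, 6 → ebx=15+6=21
and ecx, 240 → ecx=0&240=0
mod ecx, 16 → ecx=0%16=0
add esi, 1 → esi=5+1=6
cmp esi, 6  (cmp 6,6)
jl L1: not taken
halt.
Total executed instructions: 22.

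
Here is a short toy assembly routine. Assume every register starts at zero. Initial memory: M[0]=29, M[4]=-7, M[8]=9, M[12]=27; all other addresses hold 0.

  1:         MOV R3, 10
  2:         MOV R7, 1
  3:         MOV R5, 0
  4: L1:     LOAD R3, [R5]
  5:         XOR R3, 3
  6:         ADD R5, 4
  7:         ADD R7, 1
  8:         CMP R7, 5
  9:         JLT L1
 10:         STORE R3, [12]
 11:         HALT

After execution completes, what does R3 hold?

24

R3=10
R7=1
R5=0
R3=M[0]=29
R3=29^3=30
R5=0+4=4
R7=1+1=2
CMP R7, 5  (cmp 2,5)
JLT L1: taken
R3=M[4]=-7
R3=(-7)^3=-6
R5=4+4=8
R7=2+1=3
CMP R7, 5  (cmp 3,5)
JLT L1: taken
R3=M[8]=9
R3=9^3=10
R5=8+4=12
R7=3+1=4
CMP R7, 5  (cmp 4,5)
JLT L1: taken
R3=M[12]=27
R3=27^3=24
R5=12+4=16
R7=4+1=5
CMP R7, 5  (cmp 5,5)
JLT L1: not taken
STORE R3, [12] → M[12]=24
halt.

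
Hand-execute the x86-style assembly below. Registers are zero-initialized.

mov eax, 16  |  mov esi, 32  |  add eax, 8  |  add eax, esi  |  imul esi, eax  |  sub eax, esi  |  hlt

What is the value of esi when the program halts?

1792

mov eax, 16 → eax=16
mov esi, 32 → esi=32
add eax, 8 → eax=16+8=24
add eax, esi → eax=24+32=56
imul esi, eax → esi=32*56=1792
sub eax, esi → eax=56-1792=-1736
halt.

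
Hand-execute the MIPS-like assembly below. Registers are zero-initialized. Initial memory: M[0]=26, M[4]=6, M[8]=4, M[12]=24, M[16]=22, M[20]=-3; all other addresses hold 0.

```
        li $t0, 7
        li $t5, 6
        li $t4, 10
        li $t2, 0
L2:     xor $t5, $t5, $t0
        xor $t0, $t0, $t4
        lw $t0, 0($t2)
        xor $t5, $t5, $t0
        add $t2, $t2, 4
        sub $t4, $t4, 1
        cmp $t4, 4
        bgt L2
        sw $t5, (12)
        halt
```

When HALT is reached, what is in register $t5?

$t0=7
$t5=6
$t4=10
$t2=0
$t5=6^7=1
$t0=7^10=13
$t0=M[0]=26
$t5=1^26=27
$t2=0+4=4
$t4=10-1=9
cmp $t4, 4  (cmp 9,4)
bgt L2: taken
$t5=27^26=1
$t0=26^9=19
$t0=M[4]=6
$t5=1^6=7
$t2=4+4=8
$t4=9-1=8
cmp $t4, 4  (cmp 8,4)
bgt L2: taken
$t5=7^6=1
$t0=6^8=14
$t0=M[8]=4
$t5=1^4=5
$t2=8+4=12
$t4=8-1=7
cmp $t4, 4  (cmp 7,4)
bgt L2: taken
$t5=5^4=1
$t0=4^7=3
$t0=M[12]=24
$t5=1^24=25
$t2=12+4=16
$t4=7-1=6
cmp $t4, 4  (cmp 6,4)
bgt L2: taken
$t5=25^24=1
$t0=24^6=30
$t0=M[16]=22
$t5=1^22=23
$t2=16+4=20
$t4=6-1=5
cmp $t4, 4  (cmp 5,4)
bgt L2: taken
$t5=23^22=1
$t0=22^5=19
$t0=M[20]=-3
$t5=1^(-3)=-4
$t2=20+4=24
$t4=5-1=4
cmp $t4, 4  (cmp 4,4)
bgt L2: not taken
sw $t5, (12) → M[12]=-4
halt.

-4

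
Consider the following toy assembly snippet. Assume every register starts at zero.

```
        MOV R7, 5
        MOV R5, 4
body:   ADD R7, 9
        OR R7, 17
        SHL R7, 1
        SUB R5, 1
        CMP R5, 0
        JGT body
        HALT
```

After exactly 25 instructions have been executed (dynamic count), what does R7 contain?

after MOV R7, 5: R7=5
after MOV R5, 4: R5=4
after ADD R7, 9: R7=5+9=14
after OR R7, 17: R7=14|17=31
after SHL R7, 1: R7=31<<1=62
after SUB R5, 1: R5=4-1=3
CMP R5, 0  (cmp 3,0)
JGT body: taken
after ADD R7, 9: R7=62+9=71
after OR R7, 17: R7=71|17=87
after SHL R7, 1: R7=87<<1=174
after SUB R5, 1: R5=3-1=2
CMP R5, 0  (cmp 2,0)
JGT body: taken
after ADD R7, 9: R7=174+9=183
after OR R7, 17: R7=183|17=183
after SHL R7, 1: R7=183<<1=366
after SUB R5, 1: R5=2-1=1
CMP R5, 0  (cmp 1,0)
JGT body: taken
after ADD R7, 9: R7=366+9=375
after OR R7, 17: R7=375|17=375
after SHL R7, 1: R7=375<<1=750
after SUB R5, 1: R5=1-1=0
CMP R5, 0  (cmp 0,0)
After step 25: R7 = 750.

750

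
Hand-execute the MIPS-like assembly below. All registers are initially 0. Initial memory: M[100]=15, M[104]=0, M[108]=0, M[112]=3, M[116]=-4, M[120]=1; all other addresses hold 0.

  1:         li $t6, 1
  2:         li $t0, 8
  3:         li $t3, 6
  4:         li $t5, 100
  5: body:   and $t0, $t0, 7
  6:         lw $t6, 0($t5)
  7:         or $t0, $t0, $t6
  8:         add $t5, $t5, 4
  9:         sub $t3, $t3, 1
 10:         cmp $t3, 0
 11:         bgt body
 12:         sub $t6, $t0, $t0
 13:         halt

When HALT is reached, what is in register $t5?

124

$t6=1
$t0=8
$t3=6
$t5=100
$t0=8&7=0
$t6=M[100]=15
$t0=0|15=15
$t5=100+4=104
$t3=6-1=5
cmp $t3, 0  (cmp 5,0)
bgt body: taken
$t0=15&7=7
$t6=M[104]=0
$t0=7|0=7
$t5=104+4=108
$t3=5-1=4
cmp $t3, 0  (cmp 4,0)
bgt body: taken
$t0=7&7=7
$t6=M[108]=0
$t0=7|0=7
$t5=108+4=112
$t3=4-1=3
cmp $t3, 0  (cmp 3,0)
bgt body: taken
$t0=7&7=7
$t6=M[112]=3
$t0=7|3=7
$t5=112+4=116
$t3=3-1=2
cmp $t3, 0  (cmp 2,0)
bgt body: taken
$t0=7&7=7
$t6=M[116]=-4
$t0=7|(-4)=-1
$t5=116+4=120
$t3=2-1=1
cmp $t3, 0  (cmp 1,0)
bgt body: taken
$t0=(-1)&7=7
$t6=M[120]=1
$t0=7|1=7
$t5=120+4=124
$t3=1-1=0
cmp $t3, 0  (cmp 0,0)
bgt body: not taken
$t6=7-7=0
halt.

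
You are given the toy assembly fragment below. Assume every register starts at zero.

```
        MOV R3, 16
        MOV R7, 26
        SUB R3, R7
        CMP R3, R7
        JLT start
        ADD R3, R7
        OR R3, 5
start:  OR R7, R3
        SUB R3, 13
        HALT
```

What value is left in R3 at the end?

R3=16
R7=26
R3=16-26=-10
CMP R3, R7  (cmp -10,26)
JLT start: taken
R7=26|(-10)=-2
R3=(-10)-13=-23
halt.

-23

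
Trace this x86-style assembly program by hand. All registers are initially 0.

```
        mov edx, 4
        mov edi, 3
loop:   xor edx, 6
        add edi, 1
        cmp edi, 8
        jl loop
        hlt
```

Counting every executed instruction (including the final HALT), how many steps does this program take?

23

edx=4
edi=3
edx=4^6=2
edi=3+1=4
cmp edi, 8  (cmp 4,8)
jl loop: taken
edx=2^6=4
edi=4+1=5
cmp edi, 8  (cmp 5,8)
jl loop: taken
edx=4^6=2
edi=5+1=6
cmp edi, 8  (cmp 6,8)
jl loop: taken
edx=2^6=4
edi=6+1=7
cmp edi, 8  (cmp 7,8)
jl loop: taken
edx=4^6=2
edi=7+1=8
cmp edi, 8  (cmp 8,8)
jl loop: not taken
halt.
Total executed instructions: 23.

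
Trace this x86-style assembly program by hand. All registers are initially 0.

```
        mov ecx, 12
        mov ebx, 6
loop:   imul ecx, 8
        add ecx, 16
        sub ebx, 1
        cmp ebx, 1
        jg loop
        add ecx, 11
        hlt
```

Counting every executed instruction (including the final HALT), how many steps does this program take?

29

after mov ecx, 12: ecx=12
after mov ebx, 6: ebx=6
after imul ecx, 8: ecx=12*8=96
after add ecx, 16: ecx=96+16=112
after sub ebx, 1: ebx=6-1=5
cmp ebx, 1  (cmp 5,1)
jg loop: taken
after imul ecx, 8: ecx=112*8=896
after add ecx, 16: ecx=896+16=912
after sub ebx, 1: ebx=5-1=4
cmp ebx, 1  (cmp 4,1)
jg loop: taken
after imul ecx, 8: ecx=912*8=7296
after add ecx, 16: ecx=7296+16=7312
after sub ebx, 1: ebx=4-1=3
cmp ebx, 1  (cmp 3,1)
jg loop: taken
after imul ecx, 8: ecx=7312*8=58496
after add ecx, 16: ecx=58496+16=58512
after sub ebx, 1: ebx=3-1=2
cmp ebx, 1  (cmp 2,1)
jg loop: taken
after imul ecx, 8: ecx=58512*8=468096
after add ecx, 16: ecx=468096+16=468112
after sub ebx, 1: ebx=2-1=1
cmp ebx, 1  (cmp 1,1)
jg loop: not taken
after add ecx, 11: ecx=468112+11=468123
halt.
Total executed instructions: 29.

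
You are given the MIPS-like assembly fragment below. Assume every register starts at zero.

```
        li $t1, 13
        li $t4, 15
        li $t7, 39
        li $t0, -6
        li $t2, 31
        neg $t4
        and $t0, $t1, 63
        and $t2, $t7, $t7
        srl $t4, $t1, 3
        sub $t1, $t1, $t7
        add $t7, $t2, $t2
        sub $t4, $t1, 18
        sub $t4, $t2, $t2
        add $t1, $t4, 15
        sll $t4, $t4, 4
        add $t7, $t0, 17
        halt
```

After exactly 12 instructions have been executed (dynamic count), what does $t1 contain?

-26

$t1=13
$t4=15
$t7=39
$t0=-6
$t2=31
$t4=-(15)=-15
$t0=13&63=13
$t2=39&39=39
$t4=13>>3=1
$t1=13-39=-26
$t7=39+39=78
$t4=(-26)-18=-44
After step 12: $t1 = -26.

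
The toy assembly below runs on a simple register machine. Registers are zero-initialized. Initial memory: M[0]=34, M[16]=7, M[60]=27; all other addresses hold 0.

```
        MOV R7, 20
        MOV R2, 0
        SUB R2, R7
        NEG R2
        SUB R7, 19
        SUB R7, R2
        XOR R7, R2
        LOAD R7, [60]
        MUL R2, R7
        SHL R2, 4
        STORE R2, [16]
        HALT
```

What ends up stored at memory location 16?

R7=20
R2=0
R2=0-20=-20
R2=-(-20)=20
R7=20-19=1
R7=1-20=-19
R7=(-19)^20=-7
R7=M[60]=27
R2=20*27=540
R2=540<<4=8640
STORE R2, [16] → M[16]=8640
halt.

8640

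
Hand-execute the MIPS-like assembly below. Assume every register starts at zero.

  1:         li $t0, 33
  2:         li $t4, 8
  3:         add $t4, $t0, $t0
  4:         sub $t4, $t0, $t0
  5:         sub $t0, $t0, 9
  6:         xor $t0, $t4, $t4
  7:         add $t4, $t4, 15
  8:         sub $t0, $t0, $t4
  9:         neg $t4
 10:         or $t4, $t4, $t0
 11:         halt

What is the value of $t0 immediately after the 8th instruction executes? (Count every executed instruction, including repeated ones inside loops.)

$t0=33
$t4=8
$t4=33+33=66
$t4=33-33=0
$t0=33-9=24
$t0=0^0=0
$t4=0+15=15
$t0=0-15=-15
After step 8: $t0 = -15.

-15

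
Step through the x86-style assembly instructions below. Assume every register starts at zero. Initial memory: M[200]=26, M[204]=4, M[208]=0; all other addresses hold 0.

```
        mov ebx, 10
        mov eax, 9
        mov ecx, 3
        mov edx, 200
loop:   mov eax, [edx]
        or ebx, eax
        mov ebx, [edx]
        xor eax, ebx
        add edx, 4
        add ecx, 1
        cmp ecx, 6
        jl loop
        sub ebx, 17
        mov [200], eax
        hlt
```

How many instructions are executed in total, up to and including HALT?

ebx=10
eax=9
ecx=3
edx=200
eax=M[200]=26
ebx=10|26=26
ebx=M[200]=26
eax=26^26=0
edx=200+4=204
ecx=3+1=4
cmp ecx, 6  (cmp 4,6)
jl loop: taken
eax=M[204]=4
ebx=26|4=30
ebx=M[204]=4
eax=4^4=0
edx=204+4=208
ecx=4+1=5
cmp ecx, 6  (cmp 5,6)
jl loop: taken
eax=M[208]=0
ebx=4|0=4
ebx=M[208]=0
eax=0^0=0
edx=208+4=212
ecx=5+1=6
cmp ecx, 6  (cmp 6,6)
jl loop: not taken
ebx=0-17=-17
mov [200], eax → M[200]=0
halt.
Total executed instructions: 31.

31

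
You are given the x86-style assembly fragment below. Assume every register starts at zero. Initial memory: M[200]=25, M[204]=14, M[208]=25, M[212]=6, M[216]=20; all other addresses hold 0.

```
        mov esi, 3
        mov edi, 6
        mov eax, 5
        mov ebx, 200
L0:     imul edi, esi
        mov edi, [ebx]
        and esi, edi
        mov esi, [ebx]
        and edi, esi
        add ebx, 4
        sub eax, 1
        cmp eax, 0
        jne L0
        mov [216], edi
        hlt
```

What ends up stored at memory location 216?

esi=3
edi=6
eax=5
ebx=200
edi=6*3=18
edi=M[200]=25
esi=3&25=1
esi=M[200]=25
edi=25&25=25
ebx=200+4=204
eax=5-1=4
cmp eax, 0  (cmp 4,0)
jne L0: taken
edi=25*25=625
edi=M[204]=14
esi=25&14=8
esi=M[204]=14
edi=14&14=14
ebx=204+4=208
eax=4-1=3
cmp eax, 0  (cmp 3,0)
jne L0: taken
edi=14*14=196
edi=M[208]=25
esi=14&25=8
esi=M[208]=25
edi=25&25=25
ebx=208+4=212
eax=3-1=2
cmp eax, 0  (cmp 2,0)
jne L0: taken
edi=25*25=625
edi=M[212]=6
esi=25&6=0
esi=M[212]=6
edi=6&6=6
ebx=212+4=216
eax=2-1=1
cmp eax, 0  (cmp 1,0)
jne L0: taken
edi=6*6=36
edi=M[216]=20
esi=6&20=4
esi=M[216]=20
edi=20&20=20
ebx=216+4=220
eax=1-1=0
cmp eax, 0  (cmp 0,0)
jne L0: not taken
mov [216], edi → M[216]=20
halt.

20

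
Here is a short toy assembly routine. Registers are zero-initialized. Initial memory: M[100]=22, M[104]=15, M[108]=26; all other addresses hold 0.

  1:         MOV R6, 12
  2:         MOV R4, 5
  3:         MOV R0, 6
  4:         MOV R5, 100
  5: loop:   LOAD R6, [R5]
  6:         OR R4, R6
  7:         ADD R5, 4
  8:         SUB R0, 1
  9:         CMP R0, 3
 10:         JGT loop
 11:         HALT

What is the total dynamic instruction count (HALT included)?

after MOV R6, 12: R6=12
after MOV R4, 5: R4=5
after MOV R0, 6: R0=6
after MOV R5, 100: R5=100
after LOAD R6, [R5]: R6=M[100]=22
after OR R4, R6: R4=5|22=23
after ADD R5, 4: R5=100+4=104
after SUB R0, 1: R0=6-1=5
CMP R0, 3  (cmp 5,3)
JGT loop: taken
after LOAD R6, [R5]: R6=M[104]=15
after OR R4, R6: R4=23|15=31
after ADD R5, 4: R5=104+4=108
after SUB R0, 1: R0=5-1=4
CMP R0, 3  (cmp 4,3)
JGT loop: taken
after LOAD R6, [R5]: R6=M[108]=26
after OR R4, R6: R4=31|26=31
after ADD R5, 4: R5=108+4=112
after SUB R0, 1: R0=4-1=3
CMP R0, 3  (cmp 3,3)
JGT loop: not taken
halt.
Total executed instructions: 23.

23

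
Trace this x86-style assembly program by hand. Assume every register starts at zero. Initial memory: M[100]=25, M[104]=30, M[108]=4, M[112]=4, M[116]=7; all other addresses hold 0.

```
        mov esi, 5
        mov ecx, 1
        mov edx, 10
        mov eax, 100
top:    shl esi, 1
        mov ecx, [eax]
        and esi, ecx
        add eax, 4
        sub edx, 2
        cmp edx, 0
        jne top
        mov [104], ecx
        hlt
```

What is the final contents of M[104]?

7

esi=5
ecx=1
edx=10
eax=100
esi=5<<1=10
ecx=M[100]=25
esi=10&25=8
eax=100+4=104
edx=10-2=8
cmp edx, 0  (cmp 8,0)
jne top: taken
esi=8<<1=16
ecx=M[104]=30
esi=16&30=16
eax=104+4=108
edx=8-2=6
cmp edx, 0  (cmp 6,0)
jne top: taken
esi=16<<1=32
ecx=M[108]=4
esi=32&4=0
eax=108+4=112
edx=6-2=4
cmp edx, 0  (cmp 4,0)
jne top: taken
esi=0<<1=0
ecx=M[112]=4
esi=0&4=0
eax=112+4=116
edx=4-2=2
cmp edx, 0  (cmp 2,0)
jne top: taken
esi=0<<1=0
ecx=M[116]=7
esi=0&7=0
eax=116+4=120
edx=2-2=0
cmp edx, 0  (cmp 0,0)
jne top: not taken
mov [104], ecx → M[104]=7
halt.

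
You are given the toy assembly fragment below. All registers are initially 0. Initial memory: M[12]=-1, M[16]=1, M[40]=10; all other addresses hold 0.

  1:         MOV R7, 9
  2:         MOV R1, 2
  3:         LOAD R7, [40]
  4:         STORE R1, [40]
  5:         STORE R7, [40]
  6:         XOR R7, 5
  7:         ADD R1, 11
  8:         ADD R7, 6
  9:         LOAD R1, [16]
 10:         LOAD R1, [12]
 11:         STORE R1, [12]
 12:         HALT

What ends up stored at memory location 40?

10

MOV R7, 9 → R7=9
MOV R1, 2 → R1=2
LOAD R7, [40] → R7=M[40]=10
STORE R1, [40] → M[40]=2
STORE R7, [40] → M[40]=10
XOR R7, 5 → R7=10^5=15
ADD R1, 11 → R1=2+11=13
ADD R7, 6 → R7=15+6=21
LOAD R1, [16] → R1=M[16]=1
LOAD R1, [12] → R1=M[12]=-1
STORE R1, [12] → M[12]=-1
halt.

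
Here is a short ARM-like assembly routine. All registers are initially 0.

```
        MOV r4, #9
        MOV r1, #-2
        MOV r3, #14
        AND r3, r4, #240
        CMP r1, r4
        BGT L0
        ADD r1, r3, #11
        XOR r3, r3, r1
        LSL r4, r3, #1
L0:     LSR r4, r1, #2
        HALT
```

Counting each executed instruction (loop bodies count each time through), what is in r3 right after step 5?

MOV r4, #9 → r4=9
MOV r1, #-2 → r1=-2
MOV r3, #14 → r3=14
AND r3, r4, #240 → r3=9&240=0
CMP r1, r4  (cmp -2,9)
After step 5: r3 = 0.

0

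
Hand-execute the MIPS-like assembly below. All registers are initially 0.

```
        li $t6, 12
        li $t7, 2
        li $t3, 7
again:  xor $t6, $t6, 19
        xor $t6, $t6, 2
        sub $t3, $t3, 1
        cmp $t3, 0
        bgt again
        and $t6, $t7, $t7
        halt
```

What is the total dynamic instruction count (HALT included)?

after li $t6, 12: $t6=12
after li $t7, 2: $t7=2
after li $t3, 7: $t3=7
after xor $t6, $t6, 19: $t6=12^19=31
after xor $t6, $t6, 2: $t6=31^2=29
after sub $t3, $t3, 1: $t3=7-1=6
cmp $t3, 0  (cmp 6,0)
bgt again: taken
after xor $t6, $t6, 19: $t6=29^19=14
after xor $t6, $t6, 2: $t6=14^2=12
after sub $t3, $t3, 1: $t3=6-1=5
cmp $t3, 0  (cmp 5,0)
bgt again: taken
after xor $t6, $t6, 19: $t6=12^19=31
after xor $t6, $t6, 2: $t6=31^2=29
after sub $t3, $t3, 1: $t3=5-1=4
cmp $t3, 0  (cmp 4,0)
bgt again: taken
after xor $t6, $t6, 19: $t6=29^19=14
after xor $t6, $t6, 2: $t6=14^2=12
after sub $t3, $t3, 1: $t3=4-1=3
cmp $t3, 0  (cmp 3,0)
bgt again: taken
after xor $t6, $t6, 19: $t6=12^19=31
after xor $t6, $t6, 2: $t6=31^2=29
after sub $t3, $t3, 1: $t3=3-1=2
cmp $t3, 0  (cmp 2,0)
bgt again: taken
after xor $t6, $t6, 19: $t6=29^19=14
after xor $t6, $t6, 2: $t6=14^2=12
after sub $t3, $t3, 1: $t3=2-1=1
cmp $t3, 0  (cmp 1,0)
bgt again: taken
after xor $t6, $t6, 19: $t6=12^19=31
after xor $t6, $t6, 2: $t6=31^2=29
after sub $t3, $t3, 1: $t3=1-1=0
cmp $t3, 0  (cmp 0,0)
bgt again: not taken
after and $t6, $t7, $t7: $t6=2&2=2
halt.
Total executed instructions: 40.

40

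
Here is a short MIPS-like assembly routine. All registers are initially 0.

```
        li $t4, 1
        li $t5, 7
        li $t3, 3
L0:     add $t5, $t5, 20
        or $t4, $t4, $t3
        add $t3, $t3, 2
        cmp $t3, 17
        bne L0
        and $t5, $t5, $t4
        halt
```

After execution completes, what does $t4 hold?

15

$t4=1
$t5=7
$t3=3
$t5=7+20=27
$t4=1|3=3
$t3=3+2=5
cmp $t3, 17  (cmp 5,17)
bne L0: taken
$t5=27+20=47
$t4=3|5=7
$t3=5+2=7
cmp $t3, 17  (cmp 7,17)
bne L0: taken
$t5=47+20=67
$t4=7|7=7
$t3=7+2=9
cmp $t3, 17  (cmp 9,17)
bne L0: taken
$t5=67+20=87
$t4=7|9=15
$t3=9+2=11
cmp $t3, 17  (cmp 11,17)
bne L0: taken
$t5=87+20=107
$t4=15|11=15
$t3=11+2=13
cmp $t3, 17  (cmp 13,17)
bne L0: taken
$t5=107+20=127
$t4=15|13=15
$t3=13+2=15
cmp $t3, 17  (cmp 15,17)
bne L0: taken
$t5=127+20=147
$t4=15|15=15
$t3=15+2=17
cmp $t3, 17  (cmp 17,17)
bne L0: not taken
$t5=147&15=3
halt.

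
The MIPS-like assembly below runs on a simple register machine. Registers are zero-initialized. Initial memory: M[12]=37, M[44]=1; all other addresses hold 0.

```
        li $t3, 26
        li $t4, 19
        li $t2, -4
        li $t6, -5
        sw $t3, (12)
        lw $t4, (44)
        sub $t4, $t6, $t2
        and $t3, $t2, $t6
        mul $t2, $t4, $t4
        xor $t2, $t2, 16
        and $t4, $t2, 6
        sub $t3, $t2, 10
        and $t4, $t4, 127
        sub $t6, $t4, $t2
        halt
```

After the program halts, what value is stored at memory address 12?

26

$t3=26
$t4=19
$t2=-4
$t6=-5
sw $t3, (12) → M[12]=26
$t4=M[44]=1
$t4=(-5)-(-4)=-1
$t3=(-4)&(-5)=-8
$t2=(-1)*(-1)=1
$t2=1^16=17
$t4=17&6=0
$t3=17-10=7
$t4=0&127=0
$t6=0-17=-17
halt.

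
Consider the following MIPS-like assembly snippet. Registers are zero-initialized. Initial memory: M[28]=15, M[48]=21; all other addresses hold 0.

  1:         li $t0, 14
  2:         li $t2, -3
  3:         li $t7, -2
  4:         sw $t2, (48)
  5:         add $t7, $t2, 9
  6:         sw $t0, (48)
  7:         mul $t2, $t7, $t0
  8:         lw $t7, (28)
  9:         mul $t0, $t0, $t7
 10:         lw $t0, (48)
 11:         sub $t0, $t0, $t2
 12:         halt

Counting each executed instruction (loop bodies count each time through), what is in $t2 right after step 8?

$t0=14
$t2=-3
$t7=-2
sw $t2, (48) → M[48]=-3
$t7=(-3)+9=6
sw $t0, (48) → M[48]=14
$t2=6*14=84
$t7=M[28]=15
After step 8: $t2 = 84.

84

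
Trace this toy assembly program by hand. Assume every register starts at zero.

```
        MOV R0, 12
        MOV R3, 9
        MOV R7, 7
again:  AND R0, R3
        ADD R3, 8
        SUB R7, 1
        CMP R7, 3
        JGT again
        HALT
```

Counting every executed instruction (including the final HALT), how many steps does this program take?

24

MOV R0, 12 → R0=12
MOV R3, 9 → R3=9
MOV R7, 7 → R7=7
AND R0, R3 → R0=12&9=8
ADD R3, 8 → R3=9+8=17
SUB R7, 1 → R7=7-1=6
CMP R7, 3  (cmp 6,3)
JGT again: taken
AND R0, R3 → R0=8&17=0
ADD R3, 8 → R3=17+8=25
SUB R7, 1 → R7=6-1=5
CMP R7, 3  (cmp 5,3)
JGT again: taken
AND R0, R3 → R0=0&25=0
ADD R3, 8 → R3=25+8=33
SUB R7, 1 → R7=5-1=4
CMP R7, 3  (cmp 4,3)
JGT again: taken
AND R0, R3 → R0=0&33=0
ADD R3, 8 → R3=33+8=41
SUB R7, 1 → R7=4-1=3
CMP R7, 3  (cmp 3,3)
JGT again: not taken
halt.
Total executed instructions: 24.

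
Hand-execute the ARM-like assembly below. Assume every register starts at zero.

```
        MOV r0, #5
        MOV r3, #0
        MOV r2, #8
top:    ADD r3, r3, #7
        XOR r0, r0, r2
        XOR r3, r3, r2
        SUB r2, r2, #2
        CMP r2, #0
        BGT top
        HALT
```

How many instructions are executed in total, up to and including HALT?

r0=5
r3=0
r2=8
r3=0+7=7
r0=5^8=13
r3=7^8=15
r2=8-2=6
CMP r2, #0  (cmp 6,0)
BGT top: taken
r3=15+7=22
r0=13^6=11
r3=22^6=16
r2=6-2=4
CMP r2, #0  (cmp 4,0)
BGT top: taken
r3=16+7=23
r0=11^4=15
r3=23^4=19
r2=4-2=2
CMP r2, #0  (cmp 2,0)
BGT top: taken
r3=19+7=26
r0=15^2=13
r3=26^2=24
r2=2-2=0
CMP r2, #0  (cmp 0,0)
BGT top: not taken
halt.
Total executed instructions: 28.

28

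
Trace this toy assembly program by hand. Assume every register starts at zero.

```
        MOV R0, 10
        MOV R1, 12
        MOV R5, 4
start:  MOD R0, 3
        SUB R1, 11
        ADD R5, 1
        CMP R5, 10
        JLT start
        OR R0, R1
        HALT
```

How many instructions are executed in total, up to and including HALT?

after MOV R0, 10: R0=10
after MOV R1, 12: R1=12
after MOV R5, 4: R5=4
after MOD R0, 3: R0=10%3=1
after SUB R1, 11: R1=12-11=1
after ADD R5, 1: R5=4+1=5
CMP R5, 10  (cmp 5,10)
JLT start: taken
after MOD R0, 3: R0=1%3=1
after SUB R1, 11: R1=1-11=-10
after ADD R5, 1: R5=5+1=6
CMP R5, 10  (cmp 6,10)
JLT start: taken
after MOD R0, 3: R0=1%3=1
after SUB R1, 11: R1=(-10)-11=-21
after ADD R5, 1: R5=6+1=7
CMP R5, 10  (cmp 7,10)
JLT start: taken
after MOD R0, 3: R0=1%3=1
after SUB R1, 11: R1=(-21)-11=-32
after ADD R5, 1: R5=7+1=8
CMP R5, 10  (cmp 8,10)
JLT start: taken
after MOD R0, 3: R0=1%3=1
after SUB R1, 11: R1=(-32)-11=-43
after ADD R5, 1: R5=8+1=9
CMP R5, 10  (cmp 9,10)
JLT start: taken
after MOD R0, 3: R0=1%3=1
after SUB R1, 11: R1=(-43)-11=-54
after ADD R5, 1: R5=9+1=10
CMP R5, 10  (cmp 10,10)
JLT start: not taken
after OR R0, R1: R0=1|(-54)=-53
halt.
Total executed instructions: 35.

35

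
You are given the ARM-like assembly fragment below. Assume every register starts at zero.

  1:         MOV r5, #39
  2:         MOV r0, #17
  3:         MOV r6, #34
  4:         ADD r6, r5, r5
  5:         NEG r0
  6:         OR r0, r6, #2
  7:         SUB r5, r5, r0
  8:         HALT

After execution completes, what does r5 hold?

-39

MOV r5, #39 → r5=39
MOV r0, #17 → r0=17
MOV r6, #34 → r6=34
ADD r6, r5, r5 → r6=39+39=78
NEG r0 → r0=-(17)=-17
OR r0, r6, #2 → r0=78|2=78
SUB r5, r5, r0 → r5=39-78=-39
halt.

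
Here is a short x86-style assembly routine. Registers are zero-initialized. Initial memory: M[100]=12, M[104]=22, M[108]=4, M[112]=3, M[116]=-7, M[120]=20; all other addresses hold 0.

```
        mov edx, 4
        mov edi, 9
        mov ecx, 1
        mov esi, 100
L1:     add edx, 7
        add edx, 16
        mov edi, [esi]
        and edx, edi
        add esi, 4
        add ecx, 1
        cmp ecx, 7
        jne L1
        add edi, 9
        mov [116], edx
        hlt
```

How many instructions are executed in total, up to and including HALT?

55

mov edx, 4 → edx=4
mov edi, 9 → edi=9
mov ecx, 1 → ecx=1
mov esi, 100 → esi=100
add edx, 7 → edx=4+7=11
add edx, 16 → edx=11+16=27
mov edi, [esi] → edi=M[100]=12
and edx, edi → edx=27&12=8
add esi, 4 → esi=100+4=104
add ecx, 1 → ecx=1+1=2
cmp ecx, 7  (cmp 2,7)
jne L1: taken
add edx, 7 → edx=8+7=15
add edx, 16 → edx=15+16=31
mov edi, [esi] → edi=M[104]=22
and edx, edi → edx=31&22=22
add esi, 4 → esi=104+4=108
add ecx, 1 → ecx=2+1=3
cmp ecx, 7  (cmp 3,7)
jne L1: taken
add edx, 7 → edx=22+7=29
add edx, 16 → edx=29+16=45
mov edi, [esi] → edi=M[108]=4
and edx, edi → edx=45&4=4
add esi, 4 → esi=108+4=112
add ecx, 1 → ecx=3+1=4
cmp ecx, 7  (cmp 4,7)
jne L1: taken
add edx, 7 → edx=4+7=11
add edx, 16 → edx=11+16=27
mov edi, [esi] → edi=M[112]=3
and edx, edi → edx=27&3=3
add esi, 4 → esi=112+4=116
add ecx, 1 → ecx=4+1=5
cmp ecx, 7  (cmp 5,7)
jne L1: taken
add edx, 7 → edx=3+7=10
add edx, 16 → edx=10+16=26
mov edi, [esi] → edi=M[116]=-7
and edx, edi → edx=26&(-7)=24
add esi, 4 → esi=116+4=120
add ecx, 1 → ecx=5+1=6
cmp ecx, 7  (cmp 6,7)
jne L1: taken
add edx, 7 → edx=24+7=31
add edx, 16 → edx=31+16=47
mov edi, [esi] → edi=M[120]=20
and edx, edi → edx=47&20=4
add esi, 4 → esi=120+4=124
add ecx, 1 → ecx=6+1=7
cmp ecx, 7  (cmp 7,7)
jne L1: not taken
add edi, 9 → edi=20+9=29
mov [116], edx → M[116]=4
halt.
Total executed instructions: 55.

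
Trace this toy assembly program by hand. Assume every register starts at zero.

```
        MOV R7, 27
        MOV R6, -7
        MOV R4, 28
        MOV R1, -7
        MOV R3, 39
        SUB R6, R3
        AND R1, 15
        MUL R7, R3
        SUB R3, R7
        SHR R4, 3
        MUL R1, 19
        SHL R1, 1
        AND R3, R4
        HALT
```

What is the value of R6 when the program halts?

-46

R7=27
R6=-7
R4=28
R1=-7
R3=39
R6=(-7)-39=-46
R1=(-7)&15=9
R7=27*39=1053
R3=39-1053=-1014
R4=28>>3=3
R1=9*19=171
R1=171<<1=342
R3=(-1014)&3=2
halt.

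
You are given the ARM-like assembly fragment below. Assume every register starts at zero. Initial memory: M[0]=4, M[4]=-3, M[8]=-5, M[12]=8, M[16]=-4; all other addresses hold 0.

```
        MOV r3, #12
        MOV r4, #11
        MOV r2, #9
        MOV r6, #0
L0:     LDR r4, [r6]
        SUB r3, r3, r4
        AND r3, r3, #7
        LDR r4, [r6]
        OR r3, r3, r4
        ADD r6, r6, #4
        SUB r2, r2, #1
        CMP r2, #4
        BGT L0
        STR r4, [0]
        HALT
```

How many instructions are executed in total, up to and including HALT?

after MOV r3, #12: r3=12
after MOV r4, #11: r4=11
after MOV r2, #9: r2=9
after MOV r6, #0: r6=0
after LDR r4, [r6]: r4=M[0]=4
after SUB r3, r3, r4: r3=12-4=8
after AND r3, r3, #7: r3=8&7=0
after LDR r4, [r6]: r4=M[0]=4
after OR r3, r3, r4: r3=0|4=4
after ADD r6, r6, #4: r6=0+4=4
after SUB r2, r2, #1: r2=9-1=8
CMP r2, #4  (cmp 8,4)
BGT L0: taken
after LDR r4, [r6]: r4=M[4]=-3
after SUB r3, r3, r4: r3=4-(-3)=7
after AND r3, r3, #7: r3=7&7=7
after LDR r4, [r6]: r4=M[4]=-3
after OR r3, r3, r4: r3=7|(-3)=-1
after ADD r6, r6, #4: r6=4+4=8
after SUB r2, r2, #1: r2=8-1=7
CMP r2, #4  (cmp 7,4)
BGT L0: taken
after LDR r4, [r6]: r4=M[8]=-5
after SUB r3, r3, r4: r3=(-1)-(-5)=4
after AND r3, r3, #7: r3=4&7=4
after LDR r4, [r6]: r4=M[8]=-5
after OR r3, r3, r4: r3=4|(-5)=-1
after ADD r6, r6, #4: r6=8+4=12
after SUB r2, r2, #1: r2=7-1=6
CMP r2, #4  (cmp 6,4)
BGT L0: taken
after LDR r4, [r6]: r4=M[12]=8
after SUB r3, r3, r4: r3=(-1)-8=-9
after AND r3, r3, #7: r3=(-9)&7=7
after LDR r4, [r6]: r4=M[12]=8
after OR r3, r3, r4: r3=7|8=15
after ADD r6, r6, #4: r6=12+4=16
after SUB r2, r2, #1: r2=6-1=5
CMP r2, #4  (cmp 5,4)
BGT L0: taken
after LDR r4, [r6]: r4=M[16]=-4
after SUB r3, r3, r4: r3=15-(-4)=19
after AND r3, r3, #7: r3=19&7=3
after LDR r4, [r6]: r4=M[16]=-4
after OR r3, r3, r4: r3=3|(-4)=-1
after ADD r6, r6, #4: r6=16+4=20
after SUB r2, r2, #1: r2=5-1=4
CMP r2, #4  (cmp 4,4)
BGT L0: not taken
STR r4, [0] → M[0]=-4
halt.
Total executed instructions: 51.

51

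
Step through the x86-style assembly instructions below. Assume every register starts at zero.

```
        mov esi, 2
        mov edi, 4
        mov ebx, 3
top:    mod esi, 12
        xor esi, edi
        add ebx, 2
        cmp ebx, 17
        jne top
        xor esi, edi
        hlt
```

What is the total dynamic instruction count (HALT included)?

after mov esi, 2: esi=2
after mov edi, 4: edi=4
after mov ebx, 3: ebx=3
after mod esi, 12: esi=2%12=2
after xor esi, edi: esi=2^4=6
after add ebx, 2: ebx=3+2=5
cmp ebx, 17  (cmp 5,17)
jne top: taken
after mod esi, 12: esi=6%12=6
after xor esi, edi: esi=6^4=2
after add ebx, 2: ebx=5+2=7
cmp ebx, 17  (cmp 7,17)
jne top: taken
after mod esi, 12: esi=2%12=2
after xor esi, edi: esi=2^4=6
after add ebx, 2: ebx=7+2=9
cmp ebx, 17  (cmp 9,17)
jne top: taken
after mod esi, 12: esi=6%12=6
after xor esi, edi: esi=6^4=2
after add ebx, 2: ebx=9+2=11
cmp ebx, 17  (cmp 11,17)
jne top: taken
after mod esi, 12: esi=2%12=2
after xor esi, edi: esi=2^4=6
after add ebx, 2: ebx=11+2=13
cmp ebx, 17  (cmp 13,17)
jne top: taken
after mod esi, 12: esi=6%12=6
after xor esi, edi: esi=6^4=2
after add ebx, 2: ebx=13+2=15
cmp ebx, 17  (cmp 15,17)
jne top: taken
after mod esi, 12: esi=2%12=2
after xor esi, edi: esi=2^4=6
after add ebx, 2: ebx=15+2=17
cmp ebx, 17  (cmp 17,17)
jne top: not taken
after xor esi, edi: esi=6^4=2
halt.
Total executed instructions: 40.

40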